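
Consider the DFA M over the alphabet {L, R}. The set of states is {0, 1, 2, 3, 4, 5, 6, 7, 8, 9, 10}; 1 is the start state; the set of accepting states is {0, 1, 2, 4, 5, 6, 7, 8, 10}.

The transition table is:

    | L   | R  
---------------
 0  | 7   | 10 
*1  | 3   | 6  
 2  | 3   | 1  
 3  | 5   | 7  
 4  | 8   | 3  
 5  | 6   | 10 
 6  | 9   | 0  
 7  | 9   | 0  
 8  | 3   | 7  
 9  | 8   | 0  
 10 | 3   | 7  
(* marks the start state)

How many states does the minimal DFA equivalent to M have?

5

States {2,4} cannot be reached from the start state, so discard them.
Initial partition by acceptance: {0,1,5,6,7,8,10} | {3,9}.
Split {0,1,5,6,7,8,10} by δ(·,L) → {1,6,7,8,10} and {0,5}.
Split {1,6,7,8,10} by δ(·,R) → {1,8,10} and {6,7}.
On input L, block {3,9} splits into {3} and {9}.
Stable partition: {1,8,10} | {3} | {0,5} | {6,7} | {9} — 5 equivalence classes.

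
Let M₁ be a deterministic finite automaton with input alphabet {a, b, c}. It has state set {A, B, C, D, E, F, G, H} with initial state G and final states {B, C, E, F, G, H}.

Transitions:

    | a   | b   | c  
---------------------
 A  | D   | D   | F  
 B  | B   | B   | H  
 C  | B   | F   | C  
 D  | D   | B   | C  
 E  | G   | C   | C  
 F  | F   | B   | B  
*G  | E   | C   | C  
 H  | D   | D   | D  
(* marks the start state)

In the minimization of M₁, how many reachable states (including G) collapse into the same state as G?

2

Reachable states from the start: {B,C,D,E,F,G,H}. Unreachable: {A} — drop them.
Initial partition by acceptance: {B,C,E,F,G,H} | {D}.
Refine {B,C,E,F,G,H} on symbol a: members go to different blocks, giving {B,C,E,F,G} and {H}.
Refine {B,C,E,F,G} on symbol c: members go to different blocks, giving {C,E,F,G} and {B}.
On input a, block {C,E,F,G} splits into {E,F,G} and {C}.
Refine {E,F,G} on symbol b: members go to different blocks, giving {E,G} and {F}.
No further refinement is possible. Final partition (6 blocks): {E,G} | {D} | {H} | {B} | {C} | {F}.
State G belongs to the block {E,G}, which has 2 states.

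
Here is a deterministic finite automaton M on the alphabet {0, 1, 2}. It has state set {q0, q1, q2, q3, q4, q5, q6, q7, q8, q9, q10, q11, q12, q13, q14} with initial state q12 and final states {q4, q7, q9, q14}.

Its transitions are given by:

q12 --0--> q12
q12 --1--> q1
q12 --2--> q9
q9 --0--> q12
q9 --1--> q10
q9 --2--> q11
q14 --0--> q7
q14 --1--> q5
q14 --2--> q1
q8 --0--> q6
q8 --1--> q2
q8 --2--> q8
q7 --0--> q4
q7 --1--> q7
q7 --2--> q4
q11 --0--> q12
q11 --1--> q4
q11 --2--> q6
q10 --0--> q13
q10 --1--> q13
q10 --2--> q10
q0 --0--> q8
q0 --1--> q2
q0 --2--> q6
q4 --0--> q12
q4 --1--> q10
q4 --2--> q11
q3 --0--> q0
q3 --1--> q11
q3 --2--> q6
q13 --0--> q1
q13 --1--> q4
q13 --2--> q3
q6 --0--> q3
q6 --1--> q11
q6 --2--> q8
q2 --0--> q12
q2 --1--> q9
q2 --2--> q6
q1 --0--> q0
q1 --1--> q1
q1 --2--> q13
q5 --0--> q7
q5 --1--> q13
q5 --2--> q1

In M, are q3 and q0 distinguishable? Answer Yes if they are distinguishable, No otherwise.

No

States {q5,q7,q14} cannot be reached from the start state, so discard them.
Initial partition by acceptance: {q4,q9} | {q0,q1,q2,q3,q6,q8,q10,q11,q12,q13}.
Refine {q0,q1,q2,q3,q6,q8,q10,q11,q12,q13} on symbol 1: members go to different blocks, giving {q0,q1,q3,q6,q8,q10,q12} and {q2,q11,q13}.
Split {q0,q1,q3,q6,q8,q10,q12} by δ(·,0) → {q0,q1,q3,q6,q8,q12} and {q10}.
Split {q0,q1,q3,q6,q8,q12} by δ(·,1) → {q0,q3,q6,q8} and {q1,q12}.
On input 0, block {q1,q12} splits into {q1} and {q12}.
Refine {q2,q11,q13} on symbol 0: members go to different blocks, giving {q2,q11} and {q13}.
No further refinement is possible. Final partition (7 blocks): {q4,q9} | {q0,q3,q6,q8} | {q2,q11} | {q10} | {q1} | {q12} | {q13}.
q3 and q0 lie in the same block of the stable partition, so they are equivalent — no string distinguishes them.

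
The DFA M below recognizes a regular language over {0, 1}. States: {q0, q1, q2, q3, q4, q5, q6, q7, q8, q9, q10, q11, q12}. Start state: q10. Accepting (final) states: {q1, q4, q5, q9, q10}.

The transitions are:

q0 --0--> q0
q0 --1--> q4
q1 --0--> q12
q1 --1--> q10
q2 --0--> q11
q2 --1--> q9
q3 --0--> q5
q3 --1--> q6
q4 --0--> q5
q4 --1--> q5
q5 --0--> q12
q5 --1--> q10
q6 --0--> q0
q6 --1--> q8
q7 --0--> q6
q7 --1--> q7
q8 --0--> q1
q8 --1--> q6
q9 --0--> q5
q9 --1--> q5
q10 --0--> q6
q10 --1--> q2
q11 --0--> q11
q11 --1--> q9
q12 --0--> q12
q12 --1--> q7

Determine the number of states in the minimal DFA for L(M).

8

States {q3} cannot be reached from the start state, so discard them.
P0 = {q1,q4,q5,q9,q10} | {q0,q2,q6,q7,q8,q11,q12}.
Split {q1,q4,q5,q9,q10} by δ(·,0) → {q1,q5,q10} and {q4,q9}.
Refine {q1,q5,q10} on symbol 1: members go to different blocks, giving {q1,q5} and {q10}.
Split {q0,q2,q6,q7,q8,q11,q12} by δ(·,0) → {q0,q2,q6,q7,q11,q12} and {q8}.
On input 1, block {q0,q2,q6,q7,q11,q12} splits into {q0,q2,q11} and {q7,q12} and {q6}.
Refine {q7,q12} on symbol 0: members go to different blocks, giving {q7} and {q12}.
Stable partition: {q1,q5} | {q0,q2,q11} | {q4,q9} | {q10} | {q8} | {q7} | {q6} | {q12} — 8 equivalence classes.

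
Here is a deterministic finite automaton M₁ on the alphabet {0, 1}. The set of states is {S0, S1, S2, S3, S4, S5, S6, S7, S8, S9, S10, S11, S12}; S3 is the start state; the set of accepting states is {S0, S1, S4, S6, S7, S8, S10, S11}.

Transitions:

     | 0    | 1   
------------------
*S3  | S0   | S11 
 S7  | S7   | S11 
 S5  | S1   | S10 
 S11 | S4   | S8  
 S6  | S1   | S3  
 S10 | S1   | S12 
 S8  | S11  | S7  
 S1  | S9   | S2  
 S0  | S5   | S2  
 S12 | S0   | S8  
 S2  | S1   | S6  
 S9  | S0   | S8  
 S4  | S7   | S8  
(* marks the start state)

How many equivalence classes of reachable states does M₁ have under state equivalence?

6

All states are reachable from the start state.
Start with accepting vs non-accepting: {S0,S1,S4,S6,S7,S8,S10,S11} | {S2,S3,S5,S9,S12}.
Split {S0,S1,S4,S6,S7,S8,S10,S11} by δ(·,0) → {S4,S6,S7,S8,S10,S11} and {S0,S1}.
On input 0, block {S4,S6,S7,S8,S10,S11} splits into {S4,S7,S8,S11} and {S6,S10}.
On input 1, block {S2,S3,S5,S9,S12} splits into {S3,S9,S12} and {S2,S5}.
Split {S0,S1} by δ(·,0) → {S0} and {S1}.
The partition is now stable with 6 blocks: {S4,S7,S8,S11} | {S3,S9,S12} | {S0} | {S6,S10} | {S2,S5} | {S1}.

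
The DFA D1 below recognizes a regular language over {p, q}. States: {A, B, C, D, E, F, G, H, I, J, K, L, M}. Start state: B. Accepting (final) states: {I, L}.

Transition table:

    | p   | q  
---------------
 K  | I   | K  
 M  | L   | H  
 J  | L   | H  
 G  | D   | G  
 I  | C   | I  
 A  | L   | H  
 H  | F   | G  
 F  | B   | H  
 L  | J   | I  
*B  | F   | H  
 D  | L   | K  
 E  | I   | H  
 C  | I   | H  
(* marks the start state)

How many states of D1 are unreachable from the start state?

Starting at B and following transitions, the reachable set is {B, C, D, F, G, H, I, J, K, L}. That leaves A, E, M unreachable — 3 in total.

3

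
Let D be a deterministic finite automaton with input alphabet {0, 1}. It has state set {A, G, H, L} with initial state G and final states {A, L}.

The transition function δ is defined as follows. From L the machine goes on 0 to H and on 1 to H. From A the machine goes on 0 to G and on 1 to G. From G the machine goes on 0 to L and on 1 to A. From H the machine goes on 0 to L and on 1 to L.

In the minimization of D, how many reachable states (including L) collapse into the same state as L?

2

Start with accepting vs non-accepting: {A,L} | {G,H}.
The partition is now stable with 2 blocks: {A,L} | {G,H}.
The equivalence class containing L is {A,L}, of size 2.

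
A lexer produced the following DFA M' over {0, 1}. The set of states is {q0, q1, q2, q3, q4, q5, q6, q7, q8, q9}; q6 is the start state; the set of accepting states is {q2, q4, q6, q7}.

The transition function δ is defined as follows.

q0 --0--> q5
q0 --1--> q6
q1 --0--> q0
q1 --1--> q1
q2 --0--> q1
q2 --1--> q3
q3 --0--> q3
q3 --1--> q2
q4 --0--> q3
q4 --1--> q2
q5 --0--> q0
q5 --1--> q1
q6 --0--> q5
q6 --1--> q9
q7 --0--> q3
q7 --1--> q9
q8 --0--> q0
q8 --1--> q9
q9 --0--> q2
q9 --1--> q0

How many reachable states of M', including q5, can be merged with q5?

2

Reachable states from the start: {q0,q1,q2,q3,q5,q6,q9}. Unreachable: {q4,q7,q8} — drop them.
Initial partition by acceptance: {q2,q6} | {q0,q1,q3,q5,q9}.
Split {q0,q1,q3,q5,q9} by δ(·,0) → {q0,q1,q3,q5} and {q9}.
Split {q2,q6} by δ(·,1) → {q2} and {q6}.
Split {q0,q1,q3,q5} by δ(·,1) → {q1,q5} and {q0} and {q3}.
Stable partition: {q2} | {q1,q5} | {q9} | {q6} | {q0} | {q3} — 6 equivalence classes.
The equivalence class containing q5 is {q1,q5}, of size 2.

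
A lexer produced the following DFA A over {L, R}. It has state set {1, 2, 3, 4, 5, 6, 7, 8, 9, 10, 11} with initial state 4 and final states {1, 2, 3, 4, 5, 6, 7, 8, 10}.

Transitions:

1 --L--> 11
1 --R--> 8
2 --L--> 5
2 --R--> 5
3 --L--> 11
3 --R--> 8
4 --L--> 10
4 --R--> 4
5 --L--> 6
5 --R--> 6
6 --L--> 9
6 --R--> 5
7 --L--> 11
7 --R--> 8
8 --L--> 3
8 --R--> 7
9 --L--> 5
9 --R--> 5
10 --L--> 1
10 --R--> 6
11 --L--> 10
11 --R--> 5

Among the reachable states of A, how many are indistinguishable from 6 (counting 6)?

First remove the unreachable states {2}; 10 states remain.
Start with accepting vs non-accepting: {1,3,4,5,6,7,8,10} | {9,11}.
Refine {1,3,4,5,6,7,8,10} on symbol L: members go to different blocks, giving {1,3,6,7} and {4,5,8,10}.
Split {4,5,8,10} by δ(·,L) → {5,8,10} and {4}.
The partition is now stable with 4 blocks: {1,3,6,7} | {9,11} | {5,8,10} | {4}.
The equivalence class containing 6 is {1,3,6,7}, of size 4.

4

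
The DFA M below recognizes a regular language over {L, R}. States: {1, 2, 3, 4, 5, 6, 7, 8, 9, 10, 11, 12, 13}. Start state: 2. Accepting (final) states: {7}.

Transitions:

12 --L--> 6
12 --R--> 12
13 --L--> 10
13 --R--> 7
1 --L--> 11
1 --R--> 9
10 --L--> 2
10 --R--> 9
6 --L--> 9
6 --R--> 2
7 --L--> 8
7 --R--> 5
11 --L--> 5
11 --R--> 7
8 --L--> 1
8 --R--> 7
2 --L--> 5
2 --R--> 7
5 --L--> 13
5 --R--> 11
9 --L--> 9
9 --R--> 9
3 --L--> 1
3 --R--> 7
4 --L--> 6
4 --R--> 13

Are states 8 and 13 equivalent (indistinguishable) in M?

Reachable states from the start: {1,2,5,7,8,9,10,11,13}. Unreachable: {3,4,6,12} — drop them.
P0 = {7} | {1,2,5,8,9,10,11,13}.
Split {1,2,5,8,9,10,11,13} by δ(·,R) → {1,5,9,10} and {2,8,11,13}.
Split {1,5,9,10} by δ(·,L) → {1,5,10} and {9}.
Refine {1,5,10} on symbol R: members go to different blocks, giving {1,10} and {5}.
Split {2,8,11,13} by δ(·,L) → {2,11} and {8,13}.
Stable partition: {7} | {1,10} | {2,11} | {9} | {5} | {8,13} — 6 equivalence classes.
8 and 13 lie in the same block of the stable partition, so they are equivalent — no string distinguishes them.

Yes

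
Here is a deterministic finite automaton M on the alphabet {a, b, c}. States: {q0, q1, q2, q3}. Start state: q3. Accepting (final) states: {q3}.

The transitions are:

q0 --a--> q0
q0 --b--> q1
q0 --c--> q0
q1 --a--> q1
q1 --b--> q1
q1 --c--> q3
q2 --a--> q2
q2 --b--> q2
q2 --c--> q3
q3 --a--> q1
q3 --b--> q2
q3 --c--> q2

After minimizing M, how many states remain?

2

Reachable states from the start: {q1,q2,q3}. Unreachable: {q0} — drop them.
P0 = {q3} | {q1,q2}.
No further refinement is possible. Final partition (2 blocks): {q3} | {q1,q2}.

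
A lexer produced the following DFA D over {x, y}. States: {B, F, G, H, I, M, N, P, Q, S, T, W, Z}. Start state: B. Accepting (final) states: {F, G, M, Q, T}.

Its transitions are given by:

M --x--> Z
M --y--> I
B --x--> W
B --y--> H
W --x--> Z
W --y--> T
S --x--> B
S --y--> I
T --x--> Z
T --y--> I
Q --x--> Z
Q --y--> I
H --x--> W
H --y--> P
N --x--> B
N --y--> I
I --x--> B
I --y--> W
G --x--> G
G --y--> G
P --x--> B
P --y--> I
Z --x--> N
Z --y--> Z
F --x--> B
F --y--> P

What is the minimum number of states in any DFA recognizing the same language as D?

First remove the unreachable states {F,G,M,Q,S}; 8 states remain.
P0 = {T} | {B,H,I,N,P,W,Z}.
Refine {B,H,I,N,P,W,Z} on symbol y: members go to different blocks, giving {B,H,I,N,P,Z} and {W}.
Refine {B,H,I,N,P,Z} on symbol x: members go to different blocks, giving {I,N,P,Z} and {B,H}.
Refine {I,N,P,Z} on symbol x: members go to different blocks, giving {I,N,P} and {Z}.
Split {I,N,P} by δ(·,y) → {N,P} and {I}.
Refine {B,H} on symbol y: members go to different blocks, giving {H} and {B}.
No further refinement is possible. Final partition (7 blocks): {T} | {N,P} | {W} | {H} | {Z} | {I} | {B}.

7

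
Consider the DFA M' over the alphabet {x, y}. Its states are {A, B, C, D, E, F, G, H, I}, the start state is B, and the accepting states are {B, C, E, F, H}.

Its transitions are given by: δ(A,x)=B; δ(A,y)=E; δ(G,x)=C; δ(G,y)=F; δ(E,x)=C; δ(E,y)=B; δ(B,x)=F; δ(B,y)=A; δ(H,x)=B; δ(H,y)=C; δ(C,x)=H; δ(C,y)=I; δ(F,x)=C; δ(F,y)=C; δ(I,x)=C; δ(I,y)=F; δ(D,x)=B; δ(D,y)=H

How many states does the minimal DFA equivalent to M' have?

3

States {D,G} cannot be reached from the start state, so discard them.
Start with accepting vs non-accepting: {B,C,E,F,H} | {A,I}.
Split {B,C,E,F,H} by δ(·,y) → {E,F,H} and {B,C}.
The partition is now stable with 3 blocks: {E,F,H} | {A,I} | {B,C}.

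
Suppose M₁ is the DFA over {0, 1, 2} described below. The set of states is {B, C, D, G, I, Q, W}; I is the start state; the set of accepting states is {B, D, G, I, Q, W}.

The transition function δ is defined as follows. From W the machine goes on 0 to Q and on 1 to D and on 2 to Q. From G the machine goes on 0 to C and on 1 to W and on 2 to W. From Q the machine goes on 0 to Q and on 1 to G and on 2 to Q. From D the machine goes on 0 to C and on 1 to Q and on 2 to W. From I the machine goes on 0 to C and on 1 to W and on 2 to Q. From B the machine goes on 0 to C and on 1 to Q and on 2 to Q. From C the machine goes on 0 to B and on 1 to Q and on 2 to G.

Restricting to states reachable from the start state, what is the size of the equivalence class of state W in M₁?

2

Start with accepting vs non-accepting: {B,D,G,I,Q,W} | {C}.
On input 0, block {B,D,G,I,Q,W} splits into {B,D,G,I} and {Q,W}.
No further refinement is possible. Final partition (3 blocks): {B,D,G,I} | {C} | {Q,W}.
The equivalence class containing W is {Q,W}, of size 2.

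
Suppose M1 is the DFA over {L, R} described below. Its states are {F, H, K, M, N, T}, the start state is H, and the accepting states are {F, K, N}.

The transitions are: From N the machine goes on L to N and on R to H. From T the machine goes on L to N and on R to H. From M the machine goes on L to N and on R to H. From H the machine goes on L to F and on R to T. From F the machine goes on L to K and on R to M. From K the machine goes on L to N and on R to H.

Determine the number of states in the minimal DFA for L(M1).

All states are reachable from the start state.
Start with accepting vs non-accepting: {F,K,N} | {H,M,T}.
Stable partition: {F,K,N} | {H,M,T} — 2 equivalence classes.

2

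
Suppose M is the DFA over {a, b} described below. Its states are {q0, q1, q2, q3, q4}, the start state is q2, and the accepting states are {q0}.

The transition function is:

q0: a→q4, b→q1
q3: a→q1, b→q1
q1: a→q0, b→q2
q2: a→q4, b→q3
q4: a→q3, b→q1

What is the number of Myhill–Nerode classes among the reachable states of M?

Start with accepting vs non-accepting: {q0} | {q1,q2,q3,q4}.
Refine {q1,q2,q3,q4} on symbol a: members go to different blocks, giving {q2,q3,q4} and {q1}.
Split {q2,q3,q4} by δ(·,a) → {q2,q4} and {q3}.
On input a, block {q2,q4} splits into {q2} and {q4}.
Stable partition: {q0} | {q2} | {q1} | {q3} | {q4} — 5 equivalence classes.

5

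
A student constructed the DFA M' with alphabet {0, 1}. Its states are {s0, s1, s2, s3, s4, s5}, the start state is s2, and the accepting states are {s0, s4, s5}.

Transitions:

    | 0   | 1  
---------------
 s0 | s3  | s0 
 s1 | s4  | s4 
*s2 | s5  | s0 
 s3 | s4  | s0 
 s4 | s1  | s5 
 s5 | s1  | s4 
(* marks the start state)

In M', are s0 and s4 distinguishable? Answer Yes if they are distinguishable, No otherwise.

No

All states are reachable from the start state.
Initial partition by acceptance: {s0,s4,s5} | {s1,s2,s3}.
Stable partition: {s0,s4,s5} | {s1,s2,s3} — 2 equivalence classes.
s0 and s4 lie in the same block of the stable partition, so they are equivalent — no string distinguishes them.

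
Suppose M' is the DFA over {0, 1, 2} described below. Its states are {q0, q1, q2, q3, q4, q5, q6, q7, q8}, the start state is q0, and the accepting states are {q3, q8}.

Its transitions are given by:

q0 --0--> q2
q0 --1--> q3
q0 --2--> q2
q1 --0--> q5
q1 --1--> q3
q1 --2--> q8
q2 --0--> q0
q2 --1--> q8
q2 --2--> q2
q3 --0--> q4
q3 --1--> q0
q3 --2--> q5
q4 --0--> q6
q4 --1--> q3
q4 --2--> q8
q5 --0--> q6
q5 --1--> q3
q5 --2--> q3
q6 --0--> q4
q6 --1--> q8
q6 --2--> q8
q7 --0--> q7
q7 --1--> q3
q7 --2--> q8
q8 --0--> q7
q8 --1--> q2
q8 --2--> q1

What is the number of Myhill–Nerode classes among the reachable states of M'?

All states are reachable from the start state.
Initial partition by acceptance: {q3,q8} | {q0,q1,q2,q4,q5,q6,q7}.
On input 2, block {q0,q1,q2,q4,q5,q6,q7} splits into {q1,q4,q5,q6,q7} and {q0,q2}.
No further refinement is possible. Final partition (3 blocks): {q3,q8} | {q1,q4,q5,q6,q7} | {q0,q2}.

3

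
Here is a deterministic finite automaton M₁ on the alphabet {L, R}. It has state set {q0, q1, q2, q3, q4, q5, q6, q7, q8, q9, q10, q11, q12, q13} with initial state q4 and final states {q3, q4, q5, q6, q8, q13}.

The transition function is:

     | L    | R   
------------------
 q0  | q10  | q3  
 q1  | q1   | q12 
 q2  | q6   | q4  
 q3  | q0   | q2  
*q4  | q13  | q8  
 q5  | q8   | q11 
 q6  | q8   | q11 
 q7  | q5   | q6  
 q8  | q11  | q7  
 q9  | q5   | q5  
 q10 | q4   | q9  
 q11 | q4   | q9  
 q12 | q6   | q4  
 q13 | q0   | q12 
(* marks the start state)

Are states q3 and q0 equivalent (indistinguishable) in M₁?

First remove the unreachable states {q1}; 13 states remain.
Initial partition by acceptance: {q3,q4,q5,q6,q8,q13} | {q0,q2,q7,q9,q10,q11,q12}.
On input L, block {q3,q4,q5,q6,q8,q13} splits into {q3,q8,q13} and {q4,q5,q6}.
On input L, block {q0,q2,q7,q9,q10,q11,q12} splits into {q2,q7,q9,q10,q11,q12} and {q0}.
On input L, block {q3,q8,q13} splits into {q3,q13} and {q8}.
On input R, block {q2,q7,q9,q10,q11,q12} splits into {q2,q7,q9,q12} and {q10,q11}.
On input L, block {q4,q5,q6} splits into {q5,q6} and {q4}.
Split {q2,q7,q9,q12} by δ(·,R) → {q2,q12} and {q7,q9}.
Stable partition: {q3,q13} | {q2,q12} | {q5,q6} | {q0} | {q8} | {q10,q11} | {q4} | {q7,q9} — 8 equivalence classes.
q3 and q0 end up in different blocks, so they are distinguishable. For instance, the string 'ε' is accepted from only q3.

No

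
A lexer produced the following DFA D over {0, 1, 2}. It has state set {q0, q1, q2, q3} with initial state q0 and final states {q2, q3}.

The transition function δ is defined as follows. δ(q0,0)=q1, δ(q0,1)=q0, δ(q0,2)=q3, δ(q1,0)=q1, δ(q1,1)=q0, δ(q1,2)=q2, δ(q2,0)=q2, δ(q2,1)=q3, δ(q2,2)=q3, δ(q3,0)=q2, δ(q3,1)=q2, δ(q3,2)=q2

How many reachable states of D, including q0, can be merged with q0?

2

Initial partition by acceptance: {q2,q3} | {q0,q1}.
The partition is now stable with 2 blocks: {q2,q3} | {q0,q1}.
The equivalence class containing q0 is {q0,q1}, of size 2.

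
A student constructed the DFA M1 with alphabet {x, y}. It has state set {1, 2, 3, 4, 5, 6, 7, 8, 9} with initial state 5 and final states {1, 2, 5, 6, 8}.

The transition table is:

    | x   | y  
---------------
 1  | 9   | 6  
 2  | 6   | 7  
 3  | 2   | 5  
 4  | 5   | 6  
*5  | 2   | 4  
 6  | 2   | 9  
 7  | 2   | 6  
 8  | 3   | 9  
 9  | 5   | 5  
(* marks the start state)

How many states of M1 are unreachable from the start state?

No path from 5 leads to 1, 3, 8; the other 6 states are all reachable.

3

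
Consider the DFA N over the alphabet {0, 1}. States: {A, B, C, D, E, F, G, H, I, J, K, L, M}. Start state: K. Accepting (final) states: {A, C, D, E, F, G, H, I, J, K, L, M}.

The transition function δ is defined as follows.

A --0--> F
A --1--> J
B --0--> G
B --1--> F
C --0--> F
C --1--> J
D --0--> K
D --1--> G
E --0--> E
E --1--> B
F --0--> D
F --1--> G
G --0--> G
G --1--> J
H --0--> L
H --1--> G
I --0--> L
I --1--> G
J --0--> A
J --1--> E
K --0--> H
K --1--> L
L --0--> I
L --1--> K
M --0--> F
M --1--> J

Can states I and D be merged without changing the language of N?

States {C,M} cannot be reached from the start state, so discard them.
P0 = {A,D,E,F,G,H,I,J,K,L} | {B}.
Split {A,D,E,F,G,H,I,J,K,L} by δ(·,1) → {A,D,F,G,H,I,J,K,L} and {E}.
Split {A,D,F,G,H,I,J,K,L} by δ(·,1) → {A,D,F,G,H,I,K,L} and {J}.
On input 1, block {A,D,F,G,H,I,K,L} splits into {D,F,H,I,K,L} and {A,G}.
Split {D,F,H,I,K,L} by δ(·,1) → {D,F,H,I} and {K,L}.
On input 0, block {D,F,H,I} splits into {D,H,I} and {F}.
On input 0, block {A,G} splits into {A} and {G}.
No further refinement is possible. Final partition (8 blocks): {D,H,I} | {B} | {E} | {J} | {A} | {K,L} | {F} | {G}.
I and D lie in the same block of the stable partition, so they are equivalent — no string distinguishes them.

Yes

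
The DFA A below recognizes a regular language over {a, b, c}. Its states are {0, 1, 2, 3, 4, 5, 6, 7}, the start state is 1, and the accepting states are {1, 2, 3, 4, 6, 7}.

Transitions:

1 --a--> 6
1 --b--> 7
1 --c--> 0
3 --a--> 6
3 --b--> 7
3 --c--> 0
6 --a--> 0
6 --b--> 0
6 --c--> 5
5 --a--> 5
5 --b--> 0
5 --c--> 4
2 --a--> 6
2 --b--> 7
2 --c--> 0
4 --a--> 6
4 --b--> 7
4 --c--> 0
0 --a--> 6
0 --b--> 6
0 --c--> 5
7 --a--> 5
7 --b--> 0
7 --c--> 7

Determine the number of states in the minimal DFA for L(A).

Reachable states from the start: {0,1,4,5,6,7}. Unreachable: {2,3} — drop them.
P0 = {1,4,6,7} | {0,5}.
On input a, block {1,4,6,7} splits into {1,4} and {6,7}.
Split {0,5} by δ(·,a) → {0} and {5}.
On input a, block {6,7} splits into {6} and {7}.
The partition is now stable with 5 blocks: {1,4} | {0} | {6} | {5} | {7}.

5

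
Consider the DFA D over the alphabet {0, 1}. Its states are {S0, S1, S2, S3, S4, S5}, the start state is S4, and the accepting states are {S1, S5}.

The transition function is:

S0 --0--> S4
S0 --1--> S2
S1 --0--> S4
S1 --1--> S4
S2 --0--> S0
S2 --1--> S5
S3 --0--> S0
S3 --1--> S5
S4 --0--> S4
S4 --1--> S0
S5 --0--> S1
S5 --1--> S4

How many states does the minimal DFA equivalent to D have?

5

States {S3} cannot be reached from the start state, so discard them.
Start with accepting vs non-accepting: {S1,S5} | {S0,S2,S4}.
Refine {S1,S5} on symbol 0: members go to different blocks, giving {S1} and {S5}.
On input 1, block {S0,S2,S4} splits into {S0,S4} and {S2}.
On input 1, block {S0,S4} splits into {S0} and {S4}.
No further refinement is possible. Final partition (5 blocks): {S1} | {S0} | {S5} | {S2} | {S4}.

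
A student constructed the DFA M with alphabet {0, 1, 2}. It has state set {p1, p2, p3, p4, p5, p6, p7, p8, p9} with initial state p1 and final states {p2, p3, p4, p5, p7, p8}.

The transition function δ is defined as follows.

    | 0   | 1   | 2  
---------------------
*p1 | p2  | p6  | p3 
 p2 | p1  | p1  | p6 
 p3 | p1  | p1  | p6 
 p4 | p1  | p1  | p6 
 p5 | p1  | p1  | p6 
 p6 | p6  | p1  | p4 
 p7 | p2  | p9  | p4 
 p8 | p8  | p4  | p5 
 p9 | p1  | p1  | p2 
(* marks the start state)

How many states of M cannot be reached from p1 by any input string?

4

Starting at p1 and following transitions, the reachable set is {p1, p2, p3, p4, p6}. That leaves p5, p7, p8, p9 unreachable — 4 in total.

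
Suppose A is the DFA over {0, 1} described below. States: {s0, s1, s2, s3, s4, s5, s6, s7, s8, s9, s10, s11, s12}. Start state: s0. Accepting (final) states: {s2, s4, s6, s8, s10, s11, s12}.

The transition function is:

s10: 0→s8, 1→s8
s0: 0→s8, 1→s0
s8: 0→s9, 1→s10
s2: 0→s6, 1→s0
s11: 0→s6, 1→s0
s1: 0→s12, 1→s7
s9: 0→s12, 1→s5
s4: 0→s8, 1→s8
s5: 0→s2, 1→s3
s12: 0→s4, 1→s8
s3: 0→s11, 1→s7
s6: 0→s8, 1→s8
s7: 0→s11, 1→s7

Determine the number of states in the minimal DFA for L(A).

Reachable states from the start: {s0,s2,s3,s4,s5,s6,s7,s8,s9,s10,s11,s12}. Unreachable: {s1} — drop them.
Start with accepting vs non-accepting: {s2,s4,s6,s8,s10,s11,s12} | {s0,s3,s5,s7,s9}.
On input 0, block {s2,s4,s6,s8,s10,s11,s12} splits into {s2,s4,s6,s10,s11,s12} and {s8}.
Refine {s2,s4,s6,s10,s11,s12} on symbol 0: members go to different blocks, giving {s2,s11,s12} and {s4,s6,s10}.
Split {s2,s11,s12} by δ(·,1) → {s2,s11} and {s12}.
Split {s0,s3,s5,s7,s9} by δ(·,0) → {s3,s5,s7} and {s0} and {s9}.
The partition is now stable with 7 blocks: {s2,s11} | {s3,s5,s7} | {s8} | {s4,s6,s10} | {s12} | {s0} | {s9}.

7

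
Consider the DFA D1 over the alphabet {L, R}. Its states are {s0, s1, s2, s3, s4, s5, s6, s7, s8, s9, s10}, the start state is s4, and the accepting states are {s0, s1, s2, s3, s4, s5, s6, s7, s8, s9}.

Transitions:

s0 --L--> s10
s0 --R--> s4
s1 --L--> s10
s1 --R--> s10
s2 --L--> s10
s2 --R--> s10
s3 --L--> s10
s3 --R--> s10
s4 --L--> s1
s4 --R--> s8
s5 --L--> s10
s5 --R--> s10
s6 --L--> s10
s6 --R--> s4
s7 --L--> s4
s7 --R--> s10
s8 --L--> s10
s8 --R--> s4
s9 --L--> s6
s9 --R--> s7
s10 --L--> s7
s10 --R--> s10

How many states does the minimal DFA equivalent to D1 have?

5

Reachable states from the start: {s1,s4,s7,s8,s10}. Unreachable: {s0,s2,s3,s5,s6,s9} — drop them.
Start with accepting vs non-accepting: {s1,s4,s7,s8} | {s10}.
Refine {s1,s4,s7,s8} on symbol L: members go to different blocks, giving {s1,s8} and {s4,s7}.
On input R, block {s1,s8} splits into {s1} and {s8}.
Refine {s4,s7} on symbol L: members go to different blocks, giving {s4} and {s7}.
Stable partition: {s1} | {s10} | {s4} | {s8} | {s7} — 5 equivalence classes.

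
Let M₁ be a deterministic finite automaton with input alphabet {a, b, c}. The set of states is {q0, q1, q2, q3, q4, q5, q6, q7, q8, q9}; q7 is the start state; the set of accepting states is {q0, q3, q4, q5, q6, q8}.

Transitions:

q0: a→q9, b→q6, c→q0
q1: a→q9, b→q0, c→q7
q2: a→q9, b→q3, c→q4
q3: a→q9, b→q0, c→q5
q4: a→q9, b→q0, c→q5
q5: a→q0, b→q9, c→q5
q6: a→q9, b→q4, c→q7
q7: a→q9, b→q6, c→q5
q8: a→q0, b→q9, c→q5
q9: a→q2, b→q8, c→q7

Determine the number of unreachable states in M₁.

Starting at q7 and following transitions, the reachable set is {q0, q2, q3, q4, q5, q6, q7, q8, q9}. That leaves q1 unreachable — 1 in total.

1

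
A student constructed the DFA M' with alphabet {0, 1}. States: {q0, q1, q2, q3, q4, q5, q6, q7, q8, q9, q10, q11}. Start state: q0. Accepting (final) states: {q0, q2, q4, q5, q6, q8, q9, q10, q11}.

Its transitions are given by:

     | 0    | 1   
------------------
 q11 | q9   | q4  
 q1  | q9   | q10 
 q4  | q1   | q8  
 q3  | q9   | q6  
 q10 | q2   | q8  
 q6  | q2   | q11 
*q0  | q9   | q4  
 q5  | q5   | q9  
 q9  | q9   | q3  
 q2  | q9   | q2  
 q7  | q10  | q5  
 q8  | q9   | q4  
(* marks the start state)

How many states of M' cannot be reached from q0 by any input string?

BFS from q0 reaches {q0, q1, q2, q3, q4, q6, q8, q9, q10, q11}; the 2 state(s) q5, q7 are never visited.

2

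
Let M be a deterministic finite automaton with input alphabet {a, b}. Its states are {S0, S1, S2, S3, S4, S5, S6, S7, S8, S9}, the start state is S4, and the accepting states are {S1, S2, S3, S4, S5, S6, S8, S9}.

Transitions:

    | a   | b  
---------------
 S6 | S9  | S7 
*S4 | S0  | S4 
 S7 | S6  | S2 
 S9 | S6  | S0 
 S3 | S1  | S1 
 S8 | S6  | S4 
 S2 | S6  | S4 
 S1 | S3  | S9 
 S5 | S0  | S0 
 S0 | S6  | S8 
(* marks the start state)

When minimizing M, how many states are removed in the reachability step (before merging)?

BFS from S4 reaches {S0, S2, S4, S6, S7, S8, S9}; the 3 state(s) S1, S3, S5 are never visited.

3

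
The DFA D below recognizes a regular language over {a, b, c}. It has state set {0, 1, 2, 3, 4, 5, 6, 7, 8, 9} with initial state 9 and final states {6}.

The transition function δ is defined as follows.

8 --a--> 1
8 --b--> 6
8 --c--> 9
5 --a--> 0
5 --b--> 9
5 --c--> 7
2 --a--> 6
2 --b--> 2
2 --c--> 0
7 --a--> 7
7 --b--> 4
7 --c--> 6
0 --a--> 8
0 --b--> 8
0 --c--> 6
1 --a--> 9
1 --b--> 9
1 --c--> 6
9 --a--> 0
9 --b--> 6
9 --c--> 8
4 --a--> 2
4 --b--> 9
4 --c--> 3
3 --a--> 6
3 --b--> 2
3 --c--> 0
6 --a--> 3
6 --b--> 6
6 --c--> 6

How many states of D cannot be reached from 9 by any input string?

No path from 9 leads to 4, 5, 7; the other 7 states are all reachable.

3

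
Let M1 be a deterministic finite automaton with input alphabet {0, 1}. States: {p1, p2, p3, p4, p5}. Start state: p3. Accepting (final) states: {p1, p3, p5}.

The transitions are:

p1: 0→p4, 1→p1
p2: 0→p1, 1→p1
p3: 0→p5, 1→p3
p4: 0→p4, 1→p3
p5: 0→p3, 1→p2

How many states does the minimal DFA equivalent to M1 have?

Every state is reachable, so we keep all 5.
P0 = {p1,p3,p5} | {p2,p4}.
Refine {p1,p3,p5} on symbol 0: members go to different blocks, giving {p3,p5} and {p1}.
Refine {p3,p5} on symbol 1: members go to different blocks, giving {p3} and {p5}.
Refine {p2,p4} on symbol 0: members go to different blocks, giving {p2} and {p4}.
The partition is now stable with 5 blocks: {p3} | {p2} | {p1} | {p5} | {p4}.

5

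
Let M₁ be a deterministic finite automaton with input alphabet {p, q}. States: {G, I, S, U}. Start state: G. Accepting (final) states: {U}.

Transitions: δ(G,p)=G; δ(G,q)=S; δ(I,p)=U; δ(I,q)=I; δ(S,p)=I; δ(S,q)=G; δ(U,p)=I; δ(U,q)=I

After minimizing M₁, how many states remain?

4

Every state is reachable, so we keep all 4.
P0 = {U} | {G,I,S}.
On input p, block {G,I,S} splits into {G,S} and {I}.
Split {G,S} by δ(·,p) → {S} and {G}.
No further refinement is possible. Final partition (4 blocks): {U} | {S} | {I} | {G}.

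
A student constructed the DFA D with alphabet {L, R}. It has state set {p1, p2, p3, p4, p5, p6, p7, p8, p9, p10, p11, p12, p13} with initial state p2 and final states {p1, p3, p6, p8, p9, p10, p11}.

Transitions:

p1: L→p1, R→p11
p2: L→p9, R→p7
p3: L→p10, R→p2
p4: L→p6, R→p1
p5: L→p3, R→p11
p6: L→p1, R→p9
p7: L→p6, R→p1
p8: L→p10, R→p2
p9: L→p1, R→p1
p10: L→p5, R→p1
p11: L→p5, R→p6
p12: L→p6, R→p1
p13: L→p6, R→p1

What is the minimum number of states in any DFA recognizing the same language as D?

9

Reachable states from the start: {p1,p2,p3,p5,p6,p7,p9,p10,p11}. Unreachable: {p4,p8,p12,p13} — drop them.
Start with accepting vs non-accepting: {p1,p3,p6,p9,p10,p11} | {p2,p5,p7}.
Split {p1,p3,p6,p9,p10,p11} by δ(·,L) → {p1,p3,p6,p9} and {p10,p11}.
Split {p1,p3,p6,p9} by δ(·,L) → {p1,p6,p9} and {p3}.
Refine {p1,p6,p9} on symbol R: members go to different blocks, giving {p6,p9} and {p1}.
Split {p6,p9} by δ(·,R) → {p6} and {p9}.
On input L, block {p2,p5,p7} splits into {p2} and {p5} and {p7}.
Split {p10,p11} by δ(·,R) → {p10} and {p11}.
No further refinement is possible. Final partition (9 blocks): {p6} | {p2} | {p10} | {p3} | {p1} | {p9} | {p5} | {p7} | {p11}.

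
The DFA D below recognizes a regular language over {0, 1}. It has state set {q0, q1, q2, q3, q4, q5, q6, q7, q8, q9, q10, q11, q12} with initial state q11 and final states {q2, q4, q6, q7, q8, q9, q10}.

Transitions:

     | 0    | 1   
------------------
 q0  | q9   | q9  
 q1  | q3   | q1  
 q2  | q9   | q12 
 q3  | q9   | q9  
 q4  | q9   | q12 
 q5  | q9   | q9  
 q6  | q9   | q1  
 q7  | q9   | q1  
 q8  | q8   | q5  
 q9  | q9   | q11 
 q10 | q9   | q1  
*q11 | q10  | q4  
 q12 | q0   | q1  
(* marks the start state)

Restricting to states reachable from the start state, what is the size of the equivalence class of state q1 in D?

2

Reachable states from the start: {q0,q1,q3,q4,q9,q10,q11,q12}. Unreachable: {q2,q5,q6,q7,q8} — drop them.
P0 = {q4,q9,q10} | {q0,q1,q3,q11,q12}.
Refine {q0,q1,q3,q11,q12} on symbol 0: members go to different blocks, giving {q0,q3,q11} and {q1,q12}.
On input 1, block {q4,q9,q10} splits into {q4,q10} and {q9}.
Split {q0,q3,q11} by δ(·,0) → {q0,q3} and {q11}.
The partition is now stable with 5 blocks: {q4,q10} | {q0,q3} | {q1,q12} | {q9} | {q11}.
State q1 belongs to the block {q1,q12}, which has 2 states.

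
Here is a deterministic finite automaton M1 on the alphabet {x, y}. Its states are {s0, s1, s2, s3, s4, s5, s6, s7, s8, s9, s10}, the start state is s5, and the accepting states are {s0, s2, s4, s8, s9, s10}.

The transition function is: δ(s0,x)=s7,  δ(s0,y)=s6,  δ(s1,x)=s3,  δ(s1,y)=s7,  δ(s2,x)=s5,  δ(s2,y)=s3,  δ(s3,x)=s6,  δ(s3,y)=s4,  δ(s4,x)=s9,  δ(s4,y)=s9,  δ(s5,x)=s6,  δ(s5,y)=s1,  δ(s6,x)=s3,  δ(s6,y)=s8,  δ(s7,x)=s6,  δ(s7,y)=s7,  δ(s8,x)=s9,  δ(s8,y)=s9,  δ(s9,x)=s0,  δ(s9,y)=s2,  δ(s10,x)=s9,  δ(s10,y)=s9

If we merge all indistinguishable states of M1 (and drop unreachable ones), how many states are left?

Reachable states from the start: {s0,s1,s2,s3,s4,s5,s6,s7,s8,s9}. Unreachable: {s10} — drop them.
Initial partition by acceptance: {s0,s2,s4,s8,s9} | {s1,s3,s5,s6,s7}.
On input x, block {s0,s2,s4,s8,s9} splits into {s4,s8,s9} and {s0,s2}.
Split {s4,s8,s9} by δ(·,x) → {s4,s8} and {s9}.
On input y, block {s1,s3,s5,s6,s7} splits into {s1,s5,s7} and {s3,s6}.
No further refinement is possible. Final partition (5 blocks): {s4,s8} | {s1,s5,s7} | {s0,s2} | {s9} | {s3,s6}.

5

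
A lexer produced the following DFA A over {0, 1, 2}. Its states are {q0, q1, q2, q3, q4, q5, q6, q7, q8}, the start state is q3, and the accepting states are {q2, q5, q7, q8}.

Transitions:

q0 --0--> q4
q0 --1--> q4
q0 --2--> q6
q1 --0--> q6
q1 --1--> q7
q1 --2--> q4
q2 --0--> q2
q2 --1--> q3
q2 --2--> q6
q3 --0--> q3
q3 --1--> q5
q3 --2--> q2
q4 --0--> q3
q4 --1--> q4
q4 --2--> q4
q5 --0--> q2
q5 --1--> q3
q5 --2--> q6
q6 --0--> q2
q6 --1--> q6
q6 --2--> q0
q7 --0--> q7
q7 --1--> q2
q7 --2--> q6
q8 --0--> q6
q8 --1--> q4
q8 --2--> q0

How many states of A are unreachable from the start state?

Starting at q3 and following transitions, the reachable set is {q0, q2, q3, q4, q5, q6}. That leaves q1, q7, q8 unreachable — 3 in total.

3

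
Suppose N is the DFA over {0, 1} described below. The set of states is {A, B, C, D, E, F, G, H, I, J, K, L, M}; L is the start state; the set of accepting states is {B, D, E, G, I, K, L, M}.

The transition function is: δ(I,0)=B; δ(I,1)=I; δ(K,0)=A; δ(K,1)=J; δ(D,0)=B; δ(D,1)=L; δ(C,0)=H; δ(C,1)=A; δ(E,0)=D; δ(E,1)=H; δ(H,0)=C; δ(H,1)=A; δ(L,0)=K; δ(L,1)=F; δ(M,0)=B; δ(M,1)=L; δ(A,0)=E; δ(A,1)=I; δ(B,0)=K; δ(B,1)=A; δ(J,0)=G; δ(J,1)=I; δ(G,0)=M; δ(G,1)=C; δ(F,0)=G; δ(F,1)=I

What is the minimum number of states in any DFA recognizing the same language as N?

7

P0 = {B,D,E,G,I,K,L,M} | {A,C,F,H,J}.
On input 0, block {B,D,E,G,I,K,L,M} splits into {B,D,E,G,I,L,M} and {K}.
Refine {B,D,E,G,I,L,M} on symbol 0: members go to different blocks, giving {D,E,G,I,M} and {B,L}.
Split {D,E,G,I,M} by δ(·,0) → {D,I,M} and {E,G}.
On input 1, block {D,I,M} splits into {D,M} and {I}.
Refine {A,C,F,H,J} on symbol 0: members go to different blocks, giving {A,F,J} and {C,H}.
No further refinement is possible. Final partition (7 blocks): {D,M} | {A,F,J} | {K} | {B,L} | {E,G} | {I} | {C,H}.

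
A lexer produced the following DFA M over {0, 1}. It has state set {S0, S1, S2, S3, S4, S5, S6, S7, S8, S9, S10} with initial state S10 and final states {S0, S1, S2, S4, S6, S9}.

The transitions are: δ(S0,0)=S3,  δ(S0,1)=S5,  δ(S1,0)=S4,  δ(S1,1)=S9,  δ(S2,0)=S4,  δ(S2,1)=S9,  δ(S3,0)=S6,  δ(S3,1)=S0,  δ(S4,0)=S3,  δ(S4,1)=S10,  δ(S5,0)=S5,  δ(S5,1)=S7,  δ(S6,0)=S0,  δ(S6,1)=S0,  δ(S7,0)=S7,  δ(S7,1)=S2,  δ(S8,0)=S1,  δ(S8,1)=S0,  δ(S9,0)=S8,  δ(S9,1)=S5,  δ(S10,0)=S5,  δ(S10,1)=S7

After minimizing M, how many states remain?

All states are reachable from the start state.
P0 = {S0,S1,S2,S4,S6,S9} | {S3,S5,S7,S8,S10}.
Split {S0,S1,S2,S4,S6,S9} by δ(·,0) → {S0,S4,S9} and {S1,S2,S6}.
Split {S3,S5,S7,S8,S10} by δ(·,0) → {S5,S7,S10} and {S3,S8}.
On input 1, block {S5,S7,S10} splits into {S5,S10} and {S7}.
No further refinement is possible. Final partition (5 blocks): {S0,S4,S9} | {S5,S10} | {S1,S2,S6} | {S3,S8} | {S7}.

5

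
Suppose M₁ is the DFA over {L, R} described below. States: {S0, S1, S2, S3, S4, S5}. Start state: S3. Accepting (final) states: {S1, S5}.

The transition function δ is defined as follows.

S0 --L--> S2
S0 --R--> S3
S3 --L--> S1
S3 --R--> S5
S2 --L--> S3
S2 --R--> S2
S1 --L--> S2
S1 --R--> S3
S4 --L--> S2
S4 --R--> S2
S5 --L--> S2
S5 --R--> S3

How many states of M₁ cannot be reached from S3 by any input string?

2

BFS from S3 reaches {S1, S2, S3, S5}; the 2 state(s) S0, S4 are never visited.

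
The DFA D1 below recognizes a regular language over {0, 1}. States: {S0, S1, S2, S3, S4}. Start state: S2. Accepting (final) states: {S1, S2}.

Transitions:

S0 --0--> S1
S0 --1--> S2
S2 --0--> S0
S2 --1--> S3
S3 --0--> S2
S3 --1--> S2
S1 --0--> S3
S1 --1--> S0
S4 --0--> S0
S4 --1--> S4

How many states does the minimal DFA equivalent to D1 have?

First remove the unreachable states {S4}; 4 states remain.
Start with accepting vs non-accepting: {S1,S2} | {S0,S3}.
Stable partition: {S1,S2} | {S0,S3} — 2 equivalence classes.

2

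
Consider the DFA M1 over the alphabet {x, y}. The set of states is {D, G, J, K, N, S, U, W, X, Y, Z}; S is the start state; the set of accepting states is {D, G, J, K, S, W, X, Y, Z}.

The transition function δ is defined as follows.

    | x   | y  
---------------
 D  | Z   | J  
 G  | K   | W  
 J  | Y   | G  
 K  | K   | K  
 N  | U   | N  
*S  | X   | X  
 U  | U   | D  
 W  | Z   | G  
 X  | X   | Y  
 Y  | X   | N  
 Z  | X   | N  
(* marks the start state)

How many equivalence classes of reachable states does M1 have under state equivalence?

All states are reachable from the start state.
Initial partition by acceptance: {D,G,J,K,S,W,X,Y,Z} | {N,U}.
Split {D,G,J,K,S,W,X,Y,Z} by δ(·,y) → {D,G,J,K,S,W,X} and {Y,Z}.
On input x, block {D,G,J,K,S,W,X} splits into {G,K,S,X} and {D,J,W}.
Split {G,K,S,X} by δ(·,y) → {K,S} and {G} and {X}.
Refine {K,S} on symbol x: members go to different blocks, giving {S} and {K}.
Refine {N,U} on symbol y: members go to different blocks, giving {N} and {U}.
Refine {D,J,W} on symbol y: members go to different blocks, giving {J,W} and {D}.
The partition is now stable with 9 blocks: {S} | {N} | {Y,Z} | {J,W} | {G} | {X} | {K} | {U} | {D}.

9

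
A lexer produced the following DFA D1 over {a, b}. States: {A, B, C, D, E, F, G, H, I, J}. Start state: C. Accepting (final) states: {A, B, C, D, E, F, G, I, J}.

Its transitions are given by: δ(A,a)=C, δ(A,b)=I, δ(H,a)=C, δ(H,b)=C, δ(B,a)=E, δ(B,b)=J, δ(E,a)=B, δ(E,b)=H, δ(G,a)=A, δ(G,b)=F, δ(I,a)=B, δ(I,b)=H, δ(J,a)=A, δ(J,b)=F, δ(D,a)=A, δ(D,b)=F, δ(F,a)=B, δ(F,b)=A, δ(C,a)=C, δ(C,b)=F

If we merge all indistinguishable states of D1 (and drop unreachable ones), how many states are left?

7

First remove the unreachable states {D,G}; 8 states remain.
P0 = {A,B,C,E,F,I,J} | {H}.
Refine {A,B,C,E,F,I,J} on symbol b: members go to different blocks, giving {A,B,C,F,J} and {E,I}.
Split {A,B,C,F,J} by δ(·,a) → {A,C,F,J} and {B}.
Refine {A,C,F,J} on symbol a: members go to different blocks, giving {A,C,J} and {F}.
Refine {A,C,J} on symbol b: members go to different blocks, giving {C,J} and {A}.
Split {C,J} by δ(·,a) → {C} and {J}.
Stable partition: {C} | {H} | {E,I} | {B} | {F} | {A} | {J} — 7 equivalence classes.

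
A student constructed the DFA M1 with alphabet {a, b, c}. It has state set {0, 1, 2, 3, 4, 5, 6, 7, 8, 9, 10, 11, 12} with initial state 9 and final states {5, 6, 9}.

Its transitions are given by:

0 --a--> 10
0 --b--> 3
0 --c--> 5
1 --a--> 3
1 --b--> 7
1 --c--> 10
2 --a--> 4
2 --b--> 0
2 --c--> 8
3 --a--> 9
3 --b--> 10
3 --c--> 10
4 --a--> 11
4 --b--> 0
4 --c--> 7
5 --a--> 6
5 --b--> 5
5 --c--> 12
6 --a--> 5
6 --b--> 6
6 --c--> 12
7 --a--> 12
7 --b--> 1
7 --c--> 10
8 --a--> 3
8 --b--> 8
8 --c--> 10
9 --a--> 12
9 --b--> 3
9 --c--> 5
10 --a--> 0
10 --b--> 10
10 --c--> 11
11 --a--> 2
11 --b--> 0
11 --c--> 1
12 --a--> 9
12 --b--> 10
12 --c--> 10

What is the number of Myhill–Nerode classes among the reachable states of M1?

Every state is reachable, so we keep all 13.
Start with accepting vs non-accepting: {5,6,9} | {0,1,2,3,4,7,8,10,11,12}.
Refine {5,6,9} on symbol a: members go to different blocks, giving {5,6} and {9}.
On input a, block {0,1,2,3,4,7,8,10,11,12} splits into {0,1,2,4,7,8,10,11} and {3,12}.
Refine {0,1,2,4,7,8,10,11} on symbol a: members go to different blocks, giving {0,2,4,10,11} and {1,7,8}.
Refine {0,2,4,10,11} on symbol b: members go to different blocks, giving {2,4,10,11} and {0}.
Refine {2,4,10,11} on symbol a: members go to different blocks, giving {2,4,11} and {10}.
The partition is now stable with 7 blocks: {5,6} | {2,4,11} | {9} | {3,12} | {1,7,8} | {0} | {10}.

7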